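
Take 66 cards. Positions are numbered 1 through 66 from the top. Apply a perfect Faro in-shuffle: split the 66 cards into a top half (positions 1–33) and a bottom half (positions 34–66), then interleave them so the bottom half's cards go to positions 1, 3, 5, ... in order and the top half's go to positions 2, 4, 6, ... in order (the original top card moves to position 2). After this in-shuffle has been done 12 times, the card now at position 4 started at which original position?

Work backwards from position 4, undoing one in-shuffle at a time:
4 ← 2 ← 1 ← 34 ← 17 ← 42 ← 21 ← 44 ← 22 ← 11 ← 39 ← 53 ← 60
So the card now at position 4 started at position 60.

60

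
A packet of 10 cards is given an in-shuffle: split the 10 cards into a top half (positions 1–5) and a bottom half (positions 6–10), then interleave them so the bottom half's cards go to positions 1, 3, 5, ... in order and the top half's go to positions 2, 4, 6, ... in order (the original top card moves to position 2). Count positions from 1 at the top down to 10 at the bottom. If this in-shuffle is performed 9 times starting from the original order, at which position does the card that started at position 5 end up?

8

Track the card's position through each in-shuffle:
5 → 10 → 9 → 7 → 3 → 6 → 1 → 2 → 4 → 8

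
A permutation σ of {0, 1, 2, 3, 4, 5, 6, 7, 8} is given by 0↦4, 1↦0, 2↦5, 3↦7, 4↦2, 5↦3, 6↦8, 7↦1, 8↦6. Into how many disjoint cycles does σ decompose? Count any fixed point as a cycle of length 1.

Cycle decomposition: (0 4 2 5 3 7 1) (6 8).
2 cycles.

2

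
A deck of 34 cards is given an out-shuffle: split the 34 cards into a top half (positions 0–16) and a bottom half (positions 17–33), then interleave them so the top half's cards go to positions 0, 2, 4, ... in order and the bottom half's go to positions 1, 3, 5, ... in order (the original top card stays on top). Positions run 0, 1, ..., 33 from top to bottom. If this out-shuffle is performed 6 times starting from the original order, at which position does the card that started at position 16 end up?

1

Track the card's position through each out-shuffle:
16 → 32 → 31 → 29 → 25 → 17 → 1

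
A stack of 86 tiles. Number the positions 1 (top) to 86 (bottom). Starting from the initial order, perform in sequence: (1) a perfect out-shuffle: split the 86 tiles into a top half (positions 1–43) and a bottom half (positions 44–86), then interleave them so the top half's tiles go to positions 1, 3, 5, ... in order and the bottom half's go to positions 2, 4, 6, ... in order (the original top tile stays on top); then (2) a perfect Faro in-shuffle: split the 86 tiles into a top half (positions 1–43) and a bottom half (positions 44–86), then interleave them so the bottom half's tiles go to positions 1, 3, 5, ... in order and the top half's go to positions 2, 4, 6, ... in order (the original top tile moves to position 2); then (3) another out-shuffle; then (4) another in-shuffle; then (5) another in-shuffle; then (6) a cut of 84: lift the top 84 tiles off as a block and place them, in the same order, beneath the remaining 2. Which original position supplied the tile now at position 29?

42

Undo the operations in reverse order, starting from position 29:
  undo op 6 (cut 84): 29 ← 27
  undo op 5 (in-shuffle, from bottom half): 27 ← 57
  undo op 4 (in-shuffle, from bottom half): 57 ← 72
  undo op 3 (out-shuffle, from bottom half): 72 ← 79
  undo op 2 (in-shuffle, from bottom half): 79 ← 83
  undo op 1 (out-shuffle, from top half): 83 ← 42
So the tile at position 29 came from original position 42.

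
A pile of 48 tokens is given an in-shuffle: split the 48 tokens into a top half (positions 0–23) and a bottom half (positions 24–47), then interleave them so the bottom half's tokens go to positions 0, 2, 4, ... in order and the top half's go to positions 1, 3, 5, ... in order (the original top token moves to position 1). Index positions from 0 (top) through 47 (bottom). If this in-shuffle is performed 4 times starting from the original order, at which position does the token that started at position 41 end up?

34

Track the token's position through each in-shuffle:
41 → 34 → 20 → 41 → 34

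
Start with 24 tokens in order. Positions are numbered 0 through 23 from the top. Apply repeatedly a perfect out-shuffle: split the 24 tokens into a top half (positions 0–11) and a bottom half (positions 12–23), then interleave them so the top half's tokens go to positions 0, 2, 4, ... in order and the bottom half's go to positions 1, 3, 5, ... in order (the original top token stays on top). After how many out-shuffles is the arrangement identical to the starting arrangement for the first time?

11

The out-shuffle permutes the 24 positions with cycle lengths [1, 1, 11, 11].
Every token is home exactly when every cycle has completed a whole number of laps, i.e. after lcm(1, 11) = 11 out-shuffles.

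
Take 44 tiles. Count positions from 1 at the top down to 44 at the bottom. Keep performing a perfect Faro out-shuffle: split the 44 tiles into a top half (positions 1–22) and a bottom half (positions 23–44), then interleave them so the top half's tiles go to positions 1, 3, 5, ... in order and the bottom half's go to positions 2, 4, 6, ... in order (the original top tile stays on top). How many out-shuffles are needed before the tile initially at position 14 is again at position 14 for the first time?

Follow position 14 under repeated out-shuffles:
14 → 27 → 10 → 19 → 37 → 30 → 16 → 31 → 18 → 35 → 26 → 8 → 15 → 29 → 14
It first returns after 14 out-shuffles.

14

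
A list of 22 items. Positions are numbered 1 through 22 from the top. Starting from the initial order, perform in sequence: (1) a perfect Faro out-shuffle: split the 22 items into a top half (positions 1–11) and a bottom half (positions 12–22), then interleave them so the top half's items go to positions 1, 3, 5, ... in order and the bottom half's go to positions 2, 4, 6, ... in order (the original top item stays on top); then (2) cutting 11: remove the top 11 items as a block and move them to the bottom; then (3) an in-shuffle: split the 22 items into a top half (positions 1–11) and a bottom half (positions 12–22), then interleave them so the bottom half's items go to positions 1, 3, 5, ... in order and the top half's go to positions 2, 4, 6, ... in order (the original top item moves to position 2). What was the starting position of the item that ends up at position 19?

16

Undo the operations in reverse order, starting from position 19:
  undo op 3 (in-shuffle, from bottom half): 19 ← 21
  undo op 2 (cut 11): 21 ← 10
  undo op 1 (out-shuffle, from bottom half): 10 ← 16
So the item at position 19 came from original position 16.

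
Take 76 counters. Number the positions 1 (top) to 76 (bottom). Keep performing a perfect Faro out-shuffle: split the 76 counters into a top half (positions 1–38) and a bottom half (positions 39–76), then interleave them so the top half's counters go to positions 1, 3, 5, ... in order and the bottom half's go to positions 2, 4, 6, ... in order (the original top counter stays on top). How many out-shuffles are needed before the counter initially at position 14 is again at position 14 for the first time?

Follow position 14 under repeated out-shuffles:
14 → 27 → 53 → 30 → 59 → 42 → 8 → 15 → 29 → 57 → 38 → 75 → 74 → 72 → 68 → 60 → 44 → 12 → 23 → 45 → 14
It first returns after 20 out-shuffles.

20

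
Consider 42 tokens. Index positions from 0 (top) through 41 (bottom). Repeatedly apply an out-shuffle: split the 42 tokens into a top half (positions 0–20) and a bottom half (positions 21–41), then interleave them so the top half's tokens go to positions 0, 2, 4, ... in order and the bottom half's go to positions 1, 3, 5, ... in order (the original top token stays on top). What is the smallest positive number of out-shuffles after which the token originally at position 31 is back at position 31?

20

Follow position 31 under repeated out-shuffles:
31 → 21 → 1 → 2 → 4 → 8 → 16 → 32 → 23 → 5 → 10 → 20 → 40 → 39 → 37 → 33 → 25 → 9 → 18 → 36 → 31
It first returns after 20 out-shuffles.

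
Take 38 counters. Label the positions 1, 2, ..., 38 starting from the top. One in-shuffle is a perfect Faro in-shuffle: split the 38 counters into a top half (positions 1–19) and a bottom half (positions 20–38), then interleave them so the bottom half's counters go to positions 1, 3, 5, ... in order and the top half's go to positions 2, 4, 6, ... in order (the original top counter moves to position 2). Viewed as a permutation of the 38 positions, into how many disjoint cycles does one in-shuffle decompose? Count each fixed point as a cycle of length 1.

4

Trace each unvisited position around until it returns:
(1 2 4 8 16 32 ... len 12) (3 6 12 24 9 18 ... len 12) (7 14 28 17 34 29 ... len 12) (13 26)
4 cycles in total.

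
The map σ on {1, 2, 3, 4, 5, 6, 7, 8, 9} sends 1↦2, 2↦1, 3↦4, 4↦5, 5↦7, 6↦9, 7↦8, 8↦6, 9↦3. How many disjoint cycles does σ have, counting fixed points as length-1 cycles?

2

Cycle decomposition: (1 2) (3 4 5 7 8 6 9).
2 cycles.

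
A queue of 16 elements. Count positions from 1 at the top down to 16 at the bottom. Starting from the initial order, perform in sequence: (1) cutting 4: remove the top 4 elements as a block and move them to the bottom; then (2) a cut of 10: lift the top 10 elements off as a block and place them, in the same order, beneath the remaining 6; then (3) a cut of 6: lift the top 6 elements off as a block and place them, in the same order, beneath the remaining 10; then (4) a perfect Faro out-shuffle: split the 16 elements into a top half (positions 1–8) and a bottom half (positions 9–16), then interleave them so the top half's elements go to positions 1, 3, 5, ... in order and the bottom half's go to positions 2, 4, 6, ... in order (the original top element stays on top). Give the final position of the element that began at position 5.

Track the element from position 5 forward through each operation:
  after op 1 (cut 4): 5 → 1
  after op 2 (cut 10): 1 → 7
  after op 3 (cut 6): 7 → 1
  after op 4 (out-shuffle): 1 → 1

1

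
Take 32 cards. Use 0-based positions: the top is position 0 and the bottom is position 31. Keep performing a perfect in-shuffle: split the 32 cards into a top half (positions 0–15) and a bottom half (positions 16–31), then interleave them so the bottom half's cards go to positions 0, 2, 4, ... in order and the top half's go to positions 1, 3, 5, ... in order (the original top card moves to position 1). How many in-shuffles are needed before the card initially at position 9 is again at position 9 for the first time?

Follow position 9 under repeated in-shuffles:
9 → 19 → 6 → 13 → 27 → 22 → 12 → 25 → 18 → 4 → 9
It first returns after 10 in-shuffles.

10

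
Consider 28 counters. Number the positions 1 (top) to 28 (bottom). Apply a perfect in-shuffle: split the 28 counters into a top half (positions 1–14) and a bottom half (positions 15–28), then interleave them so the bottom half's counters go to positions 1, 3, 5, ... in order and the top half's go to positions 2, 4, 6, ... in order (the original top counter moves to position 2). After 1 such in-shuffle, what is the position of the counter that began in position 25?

Track the counter's position through each in-shuffle:
25 → 21

21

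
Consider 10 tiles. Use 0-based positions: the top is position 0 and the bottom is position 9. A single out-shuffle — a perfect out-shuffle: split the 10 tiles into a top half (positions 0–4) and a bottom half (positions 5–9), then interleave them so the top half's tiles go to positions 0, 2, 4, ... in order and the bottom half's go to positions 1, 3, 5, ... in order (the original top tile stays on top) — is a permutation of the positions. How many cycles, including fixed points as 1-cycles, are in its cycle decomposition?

Trace each unvisited position around until it returns:
(0) (1 2 4 8 7 5) (3 6) (9)
4 cycles in total.

4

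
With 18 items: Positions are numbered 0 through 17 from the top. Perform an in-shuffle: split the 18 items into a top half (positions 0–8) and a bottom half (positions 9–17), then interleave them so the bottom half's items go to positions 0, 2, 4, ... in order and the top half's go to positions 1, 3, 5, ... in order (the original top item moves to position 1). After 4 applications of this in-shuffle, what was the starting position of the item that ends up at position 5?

16

Work backwards from position 5, undoing one in-shuffle at a time:
5 ← 2 ← 10 ← 14 ← 16
So the item now at position 5 started at position 16.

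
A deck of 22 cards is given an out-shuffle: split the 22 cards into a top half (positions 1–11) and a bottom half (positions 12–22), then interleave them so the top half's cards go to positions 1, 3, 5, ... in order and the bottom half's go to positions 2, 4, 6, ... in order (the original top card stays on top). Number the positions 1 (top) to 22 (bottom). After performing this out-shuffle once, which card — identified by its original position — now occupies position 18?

20

Work backwards from position 18, undoing one out-shuffle at a time:
18 ← 20
So the card now at position 18 started at position 20.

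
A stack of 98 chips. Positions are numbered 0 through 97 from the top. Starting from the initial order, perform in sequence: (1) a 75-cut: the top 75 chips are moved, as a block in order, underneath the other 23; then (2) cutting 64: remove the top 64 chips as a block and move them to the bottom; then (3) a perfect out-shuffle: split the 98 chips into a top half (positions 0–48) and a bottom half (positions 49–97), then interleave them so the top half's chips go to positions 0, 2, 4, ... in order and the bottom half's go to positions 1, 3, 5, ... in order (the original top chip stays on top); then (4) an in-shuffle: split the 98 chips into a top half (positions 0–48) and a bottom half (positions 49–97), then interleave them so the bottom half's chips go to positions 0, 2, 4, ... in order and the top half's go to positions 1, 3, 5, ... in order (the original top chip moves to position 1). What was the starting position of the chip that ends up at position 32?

24

Undo the operations in reverse order, starting from position 32:
  undo op 4 (in-shuffle, from bottom half): 32 ← 65
  undo op 3 (out-shuffle, from bottom half): 65 ← 81
  undo op 2 (cut 64): 81 ← 47
  undo op 1 (cut 75): 47 ← 24
So the chip at position 32 came from original position 24.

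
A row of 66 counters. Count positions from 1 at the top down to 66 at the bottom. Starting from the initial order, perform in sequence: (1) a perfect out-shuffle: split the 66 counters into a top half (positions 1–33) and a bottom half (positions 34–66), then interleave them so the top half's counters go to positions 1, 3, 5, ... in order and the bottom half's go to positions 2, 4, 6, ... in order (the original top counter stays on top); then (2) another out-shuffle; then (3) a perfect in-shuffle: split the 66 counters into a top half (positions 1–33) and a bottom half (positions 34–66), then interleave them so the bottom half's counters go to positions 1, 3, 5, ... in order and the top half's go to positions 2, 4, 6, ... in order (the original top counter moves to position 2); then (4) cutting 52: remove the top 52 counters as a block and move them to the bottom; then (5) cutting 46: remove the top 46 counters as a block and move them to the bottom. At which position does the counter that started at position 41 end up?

30

Track the counter from position 41 forward through each operation:
  after op 1 (out-shuffle): 41 → 16
  after op 2 (out-shuffle): 16 → 31
  after op 3 (in-shuffle): 31 → 62
  after op 4 (cut 52): 62 → 10
  after op 5 (cut 46): 10 → 30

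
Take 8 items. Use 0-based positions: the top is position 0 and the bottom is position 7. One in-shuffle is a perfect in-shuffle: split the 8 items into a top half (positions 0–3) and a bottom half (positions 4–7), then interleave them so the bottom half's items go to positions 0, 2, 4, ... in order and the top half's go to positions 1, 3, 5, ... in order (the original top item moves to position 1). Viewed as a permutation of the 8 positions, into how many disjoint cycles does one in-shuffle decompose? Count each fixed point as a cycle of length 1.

2

Trace each unvisited position around until it returns:
(0 1 3 7 6 4) (2 5)
2 cycles in total.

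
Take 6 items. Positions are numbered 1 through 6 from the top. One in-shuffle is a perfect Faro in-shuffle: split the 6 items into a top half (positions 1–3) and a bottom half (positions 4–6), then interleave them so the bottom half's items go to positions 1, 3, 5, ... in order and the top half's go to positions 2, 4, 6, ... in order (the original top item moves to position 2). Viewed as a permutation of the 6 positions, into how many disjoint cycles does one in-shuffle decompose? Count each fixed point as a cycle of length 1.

2

Trace each unvisited position around until it returns:
(1 2 4) (3 6 5)
2 cycles in total.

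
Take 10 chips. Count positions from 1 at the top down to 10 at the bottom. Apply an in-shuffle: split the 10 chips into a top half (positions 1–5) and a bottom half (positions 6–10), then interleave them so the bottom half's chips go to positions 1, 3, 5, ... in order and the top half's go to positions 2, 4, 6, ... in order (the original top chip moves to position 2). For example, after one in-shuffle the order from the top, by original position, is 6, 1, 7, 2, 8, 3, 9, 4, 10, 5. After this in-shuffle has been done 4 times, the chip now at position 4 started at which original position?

3

Work backwards from position 4, undoing one in-shuffle at a time:
4 ← 2 ← 1 ← 6 ← 3
So the chip now at position 4 started at position 3.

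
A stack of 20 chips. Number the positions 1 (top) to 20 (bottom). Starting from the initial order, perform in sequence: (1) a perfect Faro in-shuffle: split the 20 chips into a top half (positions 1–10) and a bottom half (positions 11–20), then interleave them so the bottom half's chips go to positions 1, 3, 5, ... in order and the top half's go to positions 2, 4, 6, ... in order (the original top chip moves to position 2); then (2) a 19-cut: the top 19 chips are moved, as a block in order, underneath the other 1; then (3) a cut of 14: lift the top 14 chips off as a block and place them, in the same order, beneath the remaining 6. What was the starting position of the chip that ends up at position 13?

Undo the operations in reverse order, starting from position 13:
  undo op 3 (cut 14): 13 ← 7
  undo op 2 (cut 19): 7 ← 6
  undo op 1 (in-shuffle, from top half): 6 ← 3
So the chip at position 13 came from original position 3.

3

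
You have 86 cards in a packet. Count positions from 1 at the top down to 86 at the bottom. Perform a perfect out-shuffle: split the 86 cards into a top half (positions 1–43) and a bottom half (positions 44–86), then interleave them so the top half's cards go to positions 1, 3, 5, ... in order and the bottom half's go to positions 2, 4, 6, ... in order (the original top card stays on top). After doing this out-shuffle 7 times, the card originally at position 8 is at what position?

Track the card's position through each out-shuffle:
8 → 15 → 29 → 57 → 28 → 55 → 24 → 47

47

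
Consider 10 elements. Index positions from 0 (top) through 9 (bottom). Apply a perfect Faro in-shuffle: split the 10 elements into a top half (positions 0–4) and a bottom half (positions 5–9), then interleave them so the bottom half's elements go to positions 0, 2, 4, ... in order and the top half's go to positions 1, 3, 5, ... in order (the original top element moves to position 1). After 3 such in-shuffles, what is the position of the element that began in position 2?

1

Track the element's position through each in-shuffle:
2 → 5 → 0 → 1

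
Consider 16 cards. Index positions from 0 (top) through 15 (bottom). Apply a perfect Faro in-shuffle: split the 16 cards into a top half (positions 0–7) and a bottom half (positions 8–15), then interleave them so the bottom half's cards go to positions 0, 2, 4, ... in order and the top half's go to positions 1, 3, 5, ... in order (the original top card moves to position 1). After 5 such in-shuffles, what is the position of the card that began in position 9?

Track the card's position through each in-shuffle:
9 → 2 → 5 → 11 → 6 → 13

13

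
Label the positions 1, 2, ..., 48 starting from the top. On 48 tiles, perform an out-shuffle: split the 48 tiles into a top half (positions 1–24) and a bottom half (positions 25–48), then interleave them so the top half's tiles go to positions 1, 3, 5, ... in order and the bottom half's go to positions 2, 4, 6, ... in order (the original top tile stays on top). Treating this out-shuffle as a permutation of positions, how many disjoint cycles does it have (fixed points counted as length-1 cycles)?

4

Trace each unvisited position around until it returns:
(1) (2 3 5 9 17 33 ... len 23) (6 11 21 41 34 20 ... len 23) (48)
4 cycles in total.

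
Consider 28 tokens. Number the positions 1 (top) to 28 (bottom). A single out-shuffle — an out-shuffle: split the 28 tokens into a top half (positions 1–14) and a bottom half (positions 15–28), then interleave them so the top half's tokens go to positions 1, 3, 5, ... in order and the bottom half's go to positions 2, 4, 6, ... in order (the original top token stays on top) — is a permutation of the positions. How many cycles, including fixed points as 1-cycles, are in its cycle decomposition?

Trace each unvisited position around until it returns:
(1) (2 3 5 9 17 6 ... len 18) (4 7 13 25 22 16) (10 19) (28)
5 cycles in total.

5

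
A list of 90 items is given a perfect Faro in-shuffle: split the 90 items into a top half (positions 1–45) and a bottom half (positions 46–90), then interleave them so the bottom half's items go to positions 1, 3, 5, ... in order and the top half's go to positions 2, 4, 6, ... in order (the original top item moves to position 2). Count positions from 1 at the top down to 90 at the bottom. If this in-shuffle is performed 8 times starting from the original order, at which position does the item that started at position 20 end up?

Track the item's position through each in-shuffle:
20 → 40 → 80 → 69 → 47 → 3 → 6 → 12 → 24

24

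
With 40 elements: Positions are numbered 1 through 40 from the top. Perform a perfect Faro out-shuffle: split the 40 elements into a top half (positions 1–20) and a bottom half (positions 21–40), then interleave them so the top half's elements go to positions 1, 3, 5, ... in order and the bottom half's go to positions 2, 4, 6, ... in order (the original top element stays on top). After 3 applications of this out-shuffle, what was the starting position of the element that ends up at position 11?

12

Work backwards from position 11, undoing one out-shuffle at a time:
11 ← 6 ← 23 ← 12
So the element now at position 11 started at position 12.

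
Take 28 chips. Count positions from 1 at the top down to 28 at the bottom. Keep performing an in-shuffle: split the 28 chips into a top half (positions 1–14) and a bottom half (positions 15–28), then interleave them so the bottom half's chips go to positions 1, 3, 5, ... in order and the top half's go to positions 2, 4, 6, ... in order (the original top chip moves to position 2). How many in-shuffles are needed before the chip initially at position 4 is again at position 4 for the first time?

Follow position 4 under repeated in-shuffles:
4 → 8 → 16 → 3 → 6 → 12 → 24 → 19 → ... → 4 (length 28)
It first returns after 28 in-shuffles.

28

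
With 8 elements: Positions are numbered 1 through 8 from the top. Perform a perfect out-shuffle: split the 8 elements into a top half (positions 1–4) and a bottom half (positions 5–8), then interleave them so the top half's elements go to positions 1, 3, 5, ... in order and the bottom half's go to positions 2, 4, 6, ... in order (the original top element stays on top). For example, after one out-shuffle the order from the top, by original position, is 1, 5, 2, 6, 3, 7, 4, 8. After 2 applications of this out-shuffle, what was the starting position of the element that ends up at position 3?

5

Work backwards from position 3, undoing one out-shuffle at a time:
3 ← 2 ← 5
So the element now at position 3 started at position 5.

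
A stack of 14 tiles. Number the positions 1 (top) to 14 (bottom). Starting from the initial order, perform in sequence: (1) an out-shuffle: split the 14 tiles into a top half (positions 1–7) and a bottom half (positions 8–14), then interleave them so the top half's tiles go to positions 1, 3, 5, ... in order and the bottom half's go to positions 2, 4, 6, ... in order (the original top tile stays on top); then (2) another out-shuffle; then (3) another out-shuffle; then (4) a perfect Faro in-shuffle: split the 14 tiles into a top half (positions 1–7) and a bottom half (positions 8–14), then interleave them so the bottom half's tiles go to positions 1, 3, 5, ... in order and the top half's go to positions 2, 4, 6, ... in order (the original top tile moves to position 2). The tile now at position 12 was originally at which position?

13

Undo the operations in reverse order, starting from position 12:
  undo op 4 (in-shuffle, from top half): 12 ← 6
  undo op 3 (out-shuffle, from bottom half): 6 ← 10
  undo op 2 (out-shuffle, from bottom half): 10 ← 12
  undo op 1 (out-shuffle, from bottom half): 12 ← 13
So the tile at position 12 came from original position 13.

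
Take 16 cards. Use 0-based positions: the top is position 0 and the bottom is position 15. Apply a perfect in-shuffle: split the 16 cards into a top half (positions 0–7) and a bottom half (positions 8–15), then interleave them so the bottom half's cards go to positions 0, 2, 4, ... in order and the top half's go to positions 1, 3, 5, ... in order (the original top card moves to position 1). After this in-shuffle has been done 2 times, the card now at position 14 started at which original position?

7

Work backwards from position 14, undoing one in-shuffle at a time:
14 ← 15 ← 7
So the card now at position 14 started at position 7.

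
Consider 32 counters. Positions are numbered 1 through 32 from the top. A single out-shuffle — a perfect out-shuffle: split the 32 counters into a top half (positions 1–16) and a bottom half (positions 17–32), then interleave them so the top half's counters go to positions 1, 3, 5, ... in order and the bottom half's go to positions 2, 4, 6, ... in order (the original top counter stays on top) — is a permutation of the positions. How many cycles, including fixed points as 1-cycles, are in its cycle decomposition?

8

Trace each unvisited position around until it returns:
(1) (2 3 5 9 17) (4 7 13 25 18) (6 11 21 10 19) (8 15 29 26 20) (12 23 14 27 22) (16 31 30 28 24) (32)
8 cycles in total.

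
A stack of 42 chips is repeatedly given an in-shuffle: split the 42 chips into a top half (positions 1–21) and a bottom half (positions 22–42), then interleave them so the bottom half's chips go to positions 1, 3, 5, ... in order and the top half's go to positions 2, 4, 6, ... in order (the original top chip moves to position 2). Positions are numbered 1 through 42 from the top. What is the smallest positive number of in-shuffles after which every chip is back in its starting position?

14

The in-shuffle permutes the 42 positions with cycle lengths [14, 14, 14].
Every chip is home exactly when every cycle has completed a whole number of laps, i.e. after lcm(14) = 14 in-shuffles.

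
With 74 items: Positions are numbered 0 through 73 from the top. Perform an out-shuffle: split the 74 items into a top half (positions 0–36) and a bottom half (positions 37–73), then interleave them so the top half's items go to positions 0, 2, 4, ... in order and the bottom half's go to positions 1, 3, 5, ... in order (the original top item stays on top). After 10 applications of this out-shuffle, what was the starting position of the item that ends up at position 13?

43

Work backwards from position 13, undoing one out-shuffle at a time:
13 ← 43 ← 58 ← 29 ← 51 ← 62 ← 31 ← 52 ← 26 ← 13 ← 43
So the item now at position 13 started at position 43.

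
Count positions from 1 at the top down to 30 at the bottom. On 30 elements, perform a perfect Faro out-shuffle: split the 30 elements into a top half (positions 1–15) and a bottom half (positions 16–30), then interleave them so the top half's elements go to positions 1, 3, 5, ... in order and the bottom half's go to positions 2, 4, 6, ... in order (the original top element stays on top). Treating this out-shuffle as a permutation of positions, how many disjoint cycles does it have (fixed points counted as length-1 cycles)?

Trace each unvisited position around until it returns:
(1) (2 3 5 9 17 4 ... len 28) (30)
3 cycles in total.

3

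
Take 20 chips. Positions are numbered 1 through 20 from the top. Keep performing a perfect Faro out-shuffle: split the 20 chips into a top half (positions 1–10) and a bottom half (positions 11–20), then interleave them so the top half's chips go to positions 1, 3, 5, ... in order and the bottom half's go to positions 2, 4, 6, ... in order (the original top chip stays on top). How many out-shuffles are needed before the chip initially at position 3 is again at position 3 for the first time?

Follow position 3 under repeated out-shuffles:
3 → 5 → 9 → 17 → 14 → 8 → 15 → 10 → 19 → 18 → 16 → 12 → 4 → 7 → 13 → 6 → 11 → 2 → 3
It first returns after 18 out-shuffles.

18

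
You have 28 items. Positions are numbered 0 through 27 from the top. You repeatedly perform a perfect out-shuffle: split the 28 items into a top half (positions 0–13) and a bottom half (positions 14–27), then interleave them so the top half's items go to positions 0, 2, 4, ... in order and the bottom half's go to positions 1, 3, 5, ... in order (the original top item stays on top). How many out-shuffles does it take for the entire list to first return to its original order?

The out-shuffle permutes the 28 positions with cycle lengths [1, 1, 2, 6, 18].
Every item is home exactly when every cycle has completed a whole number of laps, i.e. after lcm(1, 2, 6, 18) = 18 out-shuffles.

18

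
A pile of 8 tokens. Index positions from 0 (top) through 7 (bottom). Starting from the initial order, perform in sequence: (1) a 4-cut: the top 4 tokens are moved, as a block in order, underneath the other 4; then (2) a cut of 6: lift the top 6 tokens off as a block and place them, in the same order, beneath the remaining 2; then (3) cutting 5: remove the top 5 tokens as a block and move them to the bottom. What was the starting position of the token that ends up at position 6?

5

Undo the operations in reverse order, starting from position 6:
  undo op 3 (cut 5): 6 ← 3
  undo op 2 (cut 6): 3 ← 1
  undo op 1 (cut 4): 1 ← 5
So the token at position 6 came from original position 5.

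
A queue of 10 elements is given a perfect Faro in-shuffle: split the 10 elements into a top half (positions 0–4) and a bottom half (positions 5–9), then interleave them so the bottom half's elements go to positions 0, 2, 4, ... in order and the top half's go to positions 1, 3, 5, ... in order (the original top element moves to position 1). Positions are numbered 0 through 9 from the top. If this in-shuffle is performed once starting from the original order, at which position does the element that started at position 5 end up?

Track the element's position through each in-shuffle:
5 → 0

0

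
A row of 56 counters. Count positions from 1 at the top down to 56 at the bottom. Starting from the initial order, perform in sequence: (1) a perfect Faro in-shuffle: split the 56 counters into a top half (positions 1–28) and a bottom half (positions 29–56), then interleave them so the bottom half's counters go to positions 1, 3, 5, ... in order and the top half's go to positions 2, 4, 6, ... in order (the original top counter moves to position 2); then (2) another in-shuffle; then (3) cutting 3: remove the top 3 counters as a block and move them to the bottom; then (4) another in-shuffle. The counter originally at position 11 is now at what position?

Track the counter from position 11 forward through each operation:
  after op 1 (in-shuffle): 11 → 22
  after op 2 (in-shuffle): 22 → 44
  after op 3 (cut 3): 44 → 41
  after op 4 (in-shuffle): 41 → 25

25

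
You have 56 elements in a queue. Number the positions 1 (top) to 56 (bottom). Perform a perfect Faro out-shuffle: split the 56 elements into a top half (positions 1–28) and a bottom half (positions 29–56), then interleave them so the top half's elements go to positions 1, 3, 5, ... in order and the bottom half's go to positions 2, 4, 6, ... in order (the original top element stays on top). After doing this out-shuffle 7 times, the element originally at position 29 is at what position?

10

Track the element's position through each out-shuffle:
29 → 2 → 3 → 5 → 9 → 17 → 33 → 10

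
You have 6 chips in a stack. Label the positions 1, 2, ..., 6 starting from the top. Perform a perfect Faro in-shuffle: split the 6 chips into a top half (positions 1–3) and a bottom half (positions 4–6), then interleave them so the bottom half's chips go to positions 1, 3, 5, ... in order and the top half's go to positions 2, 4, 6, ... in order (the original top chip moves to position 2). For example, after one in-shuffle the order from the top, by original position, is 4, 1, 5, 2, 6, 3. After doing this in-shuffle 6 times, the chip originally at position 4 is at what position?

4

Track the chip's position through each in-shuffle:
4 → 1 → 2 → 4 → 1 → 2 → 4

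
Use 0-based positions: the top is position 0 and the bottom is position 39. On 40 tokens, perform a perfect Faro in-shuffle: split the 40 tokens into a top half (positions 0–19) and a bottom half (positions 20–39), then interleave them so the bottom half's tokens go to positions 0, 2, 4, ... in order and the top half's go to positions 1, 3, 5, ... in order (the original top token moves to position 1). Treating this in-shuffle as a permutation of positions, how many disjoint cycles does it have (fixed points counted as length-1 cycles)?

Trace each unvisited position around until it returns:
(0 1 3 7 15 31 ... len 20) (2 5 11 23 6 13 ... len 20)
2 cycles in total.

2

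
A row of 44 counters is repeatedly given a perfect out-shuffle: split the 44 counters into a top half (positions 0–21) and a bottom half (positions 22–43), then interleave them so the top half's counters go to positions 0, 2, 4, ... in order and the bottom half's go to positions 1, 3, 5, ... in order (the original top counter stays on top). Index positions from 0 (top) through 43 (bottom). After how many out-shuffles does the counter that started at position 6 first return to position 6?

Follow position 6 under repeated out-shuffles:
6 → 12 → 24 → 5 → 10 → 20 → 40 → 37 → 31 → 19 → 38 → 33 → 23 → 3 → 6
It first returns after 14 out-shuffles.

14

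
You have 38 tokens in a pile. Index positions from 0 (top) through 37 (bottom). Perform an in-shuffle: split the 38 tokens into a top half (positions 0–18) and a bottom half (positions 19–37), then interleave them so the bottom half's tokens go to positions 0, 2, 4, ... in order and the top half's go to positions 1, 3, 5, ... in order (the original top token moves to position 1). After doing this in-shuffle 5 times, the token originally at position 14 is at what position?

11

Track the token's position through each in-shuffle:
14 → 29 → 20 → 2 → 5 → 11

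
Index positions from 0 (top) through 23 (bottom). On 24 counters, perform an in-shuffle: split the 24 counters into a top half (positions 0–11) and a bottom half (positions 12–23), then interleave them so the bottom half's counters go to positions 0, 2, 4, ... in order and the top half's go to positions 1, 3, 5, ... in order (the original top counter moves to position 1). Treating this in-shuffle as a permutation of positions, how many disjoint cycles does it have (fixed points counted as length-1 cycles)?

Trace each unvisited position around until it returns:
(0 1 3 7 15 6 ... len 20) (4 9 19 14)
2 cycles in total.

2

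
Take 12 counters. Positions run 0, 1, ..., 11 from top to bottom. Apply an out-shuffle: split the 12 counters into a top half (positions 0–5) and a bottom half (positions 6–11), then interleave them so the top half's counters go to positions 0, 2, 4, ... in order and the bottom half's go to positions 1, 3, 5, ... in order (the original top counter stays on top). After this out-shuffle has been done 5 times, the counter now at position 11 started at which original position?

Work backwards from position 11, undoing one out-shuffle at a time:
11 ← 11 ← 11 ← 11 ← 11 ← 11
So the counter now at position 11 started at position 11.

11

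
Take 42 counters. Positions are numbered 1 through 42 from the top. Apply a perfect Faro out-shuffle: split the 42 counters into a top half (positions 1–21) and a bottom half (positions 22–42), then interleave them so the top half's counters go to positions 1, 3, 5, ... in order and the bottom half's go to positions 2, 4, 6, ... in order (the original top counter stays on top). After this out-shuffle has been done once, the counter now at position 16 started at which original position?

Work backwards from position 16, undoing one out-shuffle at a time:
16 ← 29
So the counter now at position 16 started at position 29.

29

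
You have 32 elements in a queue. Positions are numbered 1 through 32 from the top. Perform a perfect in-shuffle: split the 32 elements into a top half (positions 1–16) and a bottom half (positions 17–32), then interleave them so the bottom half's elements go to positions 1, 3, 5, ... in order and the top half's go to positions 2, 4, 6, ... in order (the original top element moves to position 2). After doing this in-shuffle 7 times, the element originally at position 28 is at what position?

20

Track the element's position through each in-shuffle:
28 → 23 → 13 → 26 → 19 → 5 → 10 → 20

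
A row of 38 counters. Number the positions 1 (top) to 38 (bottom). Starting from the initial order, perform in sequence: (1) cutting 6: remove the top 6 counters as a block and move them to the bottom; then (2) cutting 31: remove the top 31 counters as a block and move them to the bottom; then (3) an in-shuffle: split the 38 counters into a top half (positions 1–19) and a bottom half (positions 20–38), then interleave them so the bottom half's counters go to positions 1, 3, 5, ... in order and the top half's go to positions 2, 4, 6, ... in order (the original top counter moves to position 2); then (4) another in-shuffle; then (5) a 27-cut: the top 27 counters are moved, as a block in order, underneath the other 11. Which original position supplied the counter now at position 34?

34

Undo the operations in reverse order, starting from position 34:
  undo op 5 (cut 27): 34 ← 23
  undo op 4 (in-shuffle, from bottom half): 23 ← 31
  undo op 3 (in-shuffle, from bottom half): 31 ← 35
  undo op 2 (cut 31): 35 ← 28
  undo op 1 (cut 6): 28 ← 34
So the counter at position 34 came from original position 34.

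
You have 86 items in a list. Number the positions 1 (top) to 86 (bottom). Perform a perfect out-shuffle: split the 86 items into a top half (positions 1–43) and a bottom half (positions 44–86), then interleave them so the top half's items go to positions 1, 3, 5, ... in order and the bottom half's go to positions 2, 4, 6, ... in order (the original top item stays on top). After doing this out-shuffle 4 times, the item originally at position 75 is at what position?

80

Track the item's position through each out-shuffle:
75 → 64 → 42 → 83 → 80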